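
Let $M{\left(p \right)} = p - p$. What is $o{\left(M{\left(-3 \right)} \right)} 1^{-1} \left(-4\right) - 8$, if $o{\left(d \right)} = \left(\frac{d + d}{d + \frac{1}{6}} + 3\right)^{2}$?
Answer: $-44$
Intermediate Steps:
$M{\left(p \right)} = 0$
$o{\left(d \right)} = \left(3 + \frac{2 d}{\frac{1}{6} + d}\right)^{2}$ ($o{\left(d \right)} = \left(\frac{2 d}{d + \frac{1}{6}} + 3\right)^{2} = \left(\frac{2 d}{\frac{1}{6} + d} + 3\right)^{2} = \left(3 + \frac{2 d}{\frac{1}{6} + d}\right)^{2}$)
$o{\left(M{\left(-3 \right)} \right)} 1^{-1} \left(-4\right) - 8 = \frac{9 \left(1 + 10 \cdot 0\right)^{2}}{\left(1 + 6 \cdot 0\right)^{2}} \cdot 1^{-1} \left(-4\right) - 8 = \frac{9 \left(1 + 0\right)^{2}}{\left(1 + 0\right)^{2}} \cdot 1 \left(-4\right) - 8 = 9 \cdot 1^{-2} \cdot 1^{2} \left(-4\right) - 8 = 9 \cdot 1 \cdot 1 \left(-4\right) - 8 = 9 \left(-4\right) - 8 = -36 - 8 = -44$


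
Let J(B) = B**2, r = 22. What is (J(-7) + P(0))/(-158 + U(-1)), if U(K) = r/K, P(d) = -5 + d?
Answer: -11/45 ≈ -0.24444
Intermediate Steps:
U(K) = 22/K
(J(-7) + P(0))/(-158 + U(-1)) = ((-7)**2 + (-5 + 0))/(-158 + 22/(-1)) = (49 - 5)/(-158 + 22*(-1)) = 44/(-158 - 22) = 44/(-180) = 44*(-1/180) = -11/45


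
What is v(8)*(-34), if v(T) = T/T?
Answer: -34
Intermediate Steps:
v(T) = 1
v(8)*(-34) = 1*(-34) = -34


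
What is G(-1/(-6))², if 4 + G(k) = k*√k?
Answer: (144 - √6)²/1296 ≈ 15.460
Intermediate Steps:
G(k) = -4 + k^(3/2) (G(k) = -4 + k*√k = -4 + k^(3/2))
G(-1/(-6))² = (-4 + (-1/(-6))^(3/2))² = (-4 + (-1*(-⅙))^(3/2))² = (-4 + (⅙)^(3/2))² = (-4 + √6/36)²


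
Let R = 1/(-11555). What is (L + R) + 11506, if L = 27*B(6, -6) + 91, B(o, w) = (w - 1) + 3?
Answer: 132755394/11555 ≈ 11489.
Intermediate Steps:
R = -1/11555 ≈ -8.6543e-5
B(o, w) = 2 + w (B(o, w) = (-1 + w) + 3 = 2 + w)
L = -17 (L = 27*(2 - 6) + 91 = 27*(-4) + 91 = -108 + 91 = -17)
(L + R) + 11506 = (-17 - 1/11555) + 11506 = -196436/11555 + 11506 = 132755394/11555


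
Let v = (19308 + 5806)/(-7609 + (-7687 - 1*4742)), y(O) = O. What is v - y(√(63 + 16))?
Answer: -12557/10019 - √79 ≈ -10.142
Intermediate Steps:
v = -12557/10019 (v = 25114/(-7609 + (-7687 - 4742)) = 25114/(-7609 - 12429) = 25114/(-20038) = 25114*(-1/20038) = -12557/10019 ≈ -1.2533)
v - y(√(63 + 16)) = -12557/10019 - √(63 + 16) = -12557/10019 - √79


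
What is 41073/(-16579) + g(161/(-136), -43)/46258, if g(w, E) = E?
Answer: -1900667731/766911382 ≈ -2.4783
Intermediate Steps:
41073/(-16579) + g(161/(-136), -43)/46258 = 41073/(-16579) - 43/46258 = 41073*(-1/16579) - 43*1/46258 = -41073/16579 - 43/46258 = -1900667731/766911382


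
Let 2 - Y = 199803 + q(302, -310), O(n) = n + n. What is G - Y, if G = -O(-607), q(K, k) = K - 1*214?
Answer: 201103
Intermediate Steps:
q(K, k) = -214 + K (q(K, k) = K - 214 = -214 + K)
O(n) = 2*n
Y = -199889 (Y = 2 - (199803 + (-214 + 302)) = 2 - (199803 + 88) = 2 - 1*199891 = 2 - 199891 = -199889)
G = 1214 (G = -2*(-607) = -1*(-1214) = 1214)
G - Y = 1214 - 1*(-199889) = 1214 + 199889 = 201103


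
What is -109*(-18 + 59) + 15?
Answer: -4454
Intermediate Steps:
-109*(-18 + 59) + 15 = -109*41 + 15 = -4469 + 15 = -4454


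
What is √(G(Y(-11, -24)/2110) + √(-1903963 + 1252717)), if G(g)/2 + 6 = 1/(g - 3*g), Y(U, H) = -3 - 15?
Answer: √(947 + 9*I*√651246)/3 ≈ 21.437 + 18.823*I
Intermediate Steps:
Y(U, H) = -18
G(g) = -12 - 1/g (G(g) = -12 + 2/(g - 3*g) = -12 + 2/((-2*g)) = -12 + 2*(-1/(2*g)) = -12 - 1/g)
√(G(Y(-11, -24)/2110) + √(-1903963 + 1252717)) = √((-12 - 1/((-18/2110))) + √(-1903963 + 1252717)) = √((-12 - 1/((-18*1/2110))) + √(-651246)) = √((-12 - 1/(-9/1055)) + I*√651246) = √((-12 - 1*(-1055/9)) + I*√651246) = √((-12 + 1055/9) + I*√651246) = √(947/9 + I*√651246)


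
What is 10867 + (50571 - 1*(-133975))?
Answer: 195413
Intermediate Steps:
10867 + (50571 - 1*(-133975)) = 10867 + (50571 + 133975) = 10867 + 184546 = 195413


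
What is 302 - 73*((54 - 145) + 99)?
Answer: -282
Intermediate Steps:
302 - 73*((54 - 145) + 99) = 302 - 73*(-91 + 99) = 302 - 73*8 = 302 - 584 = -282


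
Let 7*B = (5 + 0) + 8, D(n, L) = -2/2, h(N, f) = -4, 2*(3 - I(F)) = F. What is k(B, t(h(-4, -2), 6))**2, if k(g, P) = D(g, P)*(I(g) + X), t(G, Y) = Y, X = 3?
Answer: 5041/196 ≈ 25.719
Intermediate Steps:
I(F) = 3 - F/2
D(n, L) = -1 (D(n, L) = -2*1/2 = -1)
B = 13/7 (B = ((5 + 0) + 8)/7 = (5 + 8)/7 = (1/7)*13 = 13/7 ≈ 1.8571)
k(g, P) = -6 + g/2 (k(g, P) = -((3 - g/2) + 3) = -(6 - g/2) = -6 + g/2)
k(B, t(h(-4, -2), 6))**2 = (-6 + (1/2)*(13/7))**2 = (-6 + 13/14)**2 = (-71/14)**2 = 5041/196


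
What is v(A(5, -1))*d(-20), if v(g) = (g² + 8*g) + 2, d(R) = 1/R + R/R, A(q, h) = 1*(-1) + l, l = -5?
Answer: -19/2 ≈ -9.5000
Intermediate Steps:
A(q, h) = -6 (A(q, h) = 1*(-1) - 5 = -1 - 5 = -6)
d(R) = 1 + 1/R (d(R) = 1/R + 1 = 1 + 1/R)
v(g) = 2 + g² + 8*g
v(A(5, -1))*d(-20) = (2 + (-6)² + 8*(-6))*((1 - 20)/(-20)) = (2 + 36 - 48)*(-1/20*(-19)) = -10*19/20 = -19/2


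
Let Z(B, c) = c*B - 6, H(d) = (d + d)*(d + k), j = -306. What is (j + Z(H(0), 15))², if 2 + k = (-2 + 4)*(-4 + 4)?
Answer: 97344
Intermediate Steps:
k = -2 (k = -2 + (-2 + 4)*(-4 + 4) = -2 + 2*0 = -2 + 0 = -2)
H(d) = 2*d*(-2 + d) (H(d) = (d + d)*(d - 2) = (2*d)*(-2 + d) = 2*d*(-2 + d))
Z(B, c) = -6 + B*c (Z(B, c) = B*c - 6 = -6 + B*c)
(j + Z(H(0), 15))² = (-306 + (-6 + (2*0*(-2 + 0))*15))² = (-306 + (-6 + (2*0*(-2))*15))² = (-306 + (-6 + 0*15))² = (-306 + (-6 + 0))² = (-306 - 6)² = (-312)² = 97344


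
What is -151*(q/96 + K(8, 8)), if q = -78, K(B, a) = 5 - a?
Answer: 9211/16 ≈ 575.69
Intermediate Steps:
-151*(q/96 + K(8, 8)) = -151*(-78/96 + (5 - 1*8)) = -151*(-78*1/96 + (5 - 8)) = -151*(-13/16 - 3) = -151*(-61/16) = 9211/16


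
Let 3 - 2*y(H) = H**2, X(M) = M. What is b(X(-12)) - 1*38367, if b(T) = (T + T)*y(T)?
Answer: -36675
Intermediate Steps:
y(H) = 3/2 - H**2/2
b(T) = 2*T*(3/2 - T**2/2) (b(T) = (T + T)*(3/2 - T**2/2) = (2*T)*(3/2 - T**2/2) = 2*T*(3/2 - T**2/2))
b(X(-12)) - 1*38367 = -12*(3 - 1*(-12)**2) - 1*38367 = -12*(3 - 1*144) - 38367 = -12*(3 - 144) - 38367 = -12*(-141) - 38367 = 1692 - 38367 = -36675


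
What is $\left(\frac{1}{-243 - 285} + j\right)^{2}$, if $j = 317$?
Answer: $\frac{28014390625}{278784} \approx 1.0049 \cdot 10^{5}$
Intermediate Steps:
$\left(\frac{1}{-243 - 285} + j\right)^{2} = \left(\frac{1}{-243 - 285} + 317\right)^{2} = \left(\frac{1}{-528} + 317\right)^{2} = \left(- \frac{1}{528} + 317\right)^{2} = \left(\frac{167375}{528}\right)^{2} = \frac{28014390625}{278784}$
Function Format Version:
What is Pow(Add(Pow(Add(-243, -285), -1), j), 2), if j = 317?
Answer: Rational(28014390625, 278784) ≈ 1.0049e+5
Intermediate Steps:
Pow(Add(Pow(Add(-243, -285), -1), j), 2) = Pow(Add(Pow(Add(-243, -285), -1), 317), 2) = Pow(Add(Pow(-528, -1), 317), 2) = Pow(Add(Rational(-1, 528), 317), 2) = Pow(Rational(167375, 528), 2) = Rational(28014390625, 278784)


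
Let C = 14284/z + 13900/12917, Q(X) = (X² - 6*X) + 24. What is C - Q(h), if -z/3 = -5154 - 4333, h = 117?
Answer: -4782663404779/367630737 ≈ -13009.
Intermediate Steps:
z = 28461 (z = -3*(-5154 - 4333) = -3*(-9487) = 28461)
Q(X) = 24 + X² - 6*X
C = 580114328/367630737 (C = 14284/28461 + 13900/12917 = 580114328/367630737 ≈ 1.5780)
C - Q(h) = 580114328/367630737 - (24 + 117² - 6*117) = 580114328/367630737 - (24 + 13689 - 702) = 580114328/367630737 - 1*13011 = 580114328/367630737 - 13011 = -4782663404779/367630737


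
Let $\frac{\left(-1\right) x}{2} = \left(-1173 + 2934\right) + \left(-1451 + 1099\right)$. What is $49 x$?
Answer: $-138082$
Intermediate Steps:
$x = -2818$ ($x = - 2 \left(\left(-1173 + 2934\right) + \left(-1451 + 1099\right)\right) = - 2 \left(1761 - 352\right) = \left(-2\right) 1409 = -2818$)
$49 x = 49 \left(-2818\right) = -138082$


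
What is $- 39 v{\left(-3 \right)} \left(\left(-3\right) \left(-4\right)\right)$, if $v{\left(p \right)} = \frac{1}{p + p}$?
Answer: $78$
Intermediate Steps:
$v{\left(p \right)} = \frac{1}{2 p}$
$- 39 v{\left(-3 \right)} \left(\left(-3\right) \left(-4\right)\right) = - 39 \frac{1}{2 \left(-3\right)} \left(\left(-3\right) \left(-4\right)\right) = - 39 \cdot \frac{1}{2} \left(- \frac{1}{3}\right) 12 = \left(-39\right) \left(- \frac{1}{6}\right) 12 = \frac{13}{2} \cdot 12 = 78$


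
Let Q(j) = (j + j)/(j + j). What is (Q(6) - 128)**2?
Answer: 16129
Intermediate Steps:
Q(j) = 1 (Q(j) = (2*j)/((2*j)) = (2*j)*(1/(2*j)) = 1)
(Q(6) - 128)**2 = (1 - 128)**2 = (-127)**2 = 16129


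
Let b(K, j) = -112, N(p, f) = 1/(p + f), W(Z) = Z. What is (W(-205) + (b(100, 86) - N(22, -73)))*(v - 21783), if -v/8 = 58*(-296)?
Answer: -1868159126/51 ≈ -3.6631e+7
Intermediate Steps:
N(p, f) = 1/(f + p)
v = 137344 (v = -464*(-296) = -8*(-17168) = 137344)
(W(-205) + (b(100, 86) - N(22, -73)))*(v - 21783) = (-205 + (-112 - 1/(-73 + 22)))*(137344 - 21783) = (-205 + (-112 - 1/(-51)))*115561 = (-205 + (-112 - 1*(-1/51)))*115561 = (-205 + (-112 + 1/51))*115561 = (-205 - 5711/51)*115561 = -16166/51*115561 = -1868159126/51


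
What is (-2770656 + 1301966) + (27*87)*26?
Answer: -1407616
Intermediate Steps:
(-2770656 + 1301966) + (27*87)*26 = -1468690 + 2349*26 = -1468690 + 61074 = -1407616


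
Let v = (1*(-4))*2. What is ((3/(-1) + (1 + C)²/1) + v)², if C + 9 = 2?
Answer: 625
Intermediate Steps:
C = -7 (C = -9 + 2 = -7)
v = -8 (v = -4*2 = -8)
((3/(-1) + (1 + C)²/1) + v)² = ((3/(-1) + (1 - 7)²/1) - 8)² = ((3*(-1) + (-6)²*1) - 8)² = ((-3 + 36*1) - 8)² = ((-3 + 36) - 8)² = (33 - 8)² = 25² = 625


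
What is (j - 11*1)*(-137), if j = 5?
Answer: 822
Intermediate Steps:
(j - 11*1)*(-137) = (5 - 11*1)*(-137) = (5 - 11)*(-137) = -6*(-137) = 822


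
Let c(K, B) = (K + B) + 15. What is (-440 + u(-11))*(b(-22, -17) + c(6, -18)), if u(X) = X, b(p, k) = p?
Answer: 8569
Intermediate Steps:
c(K, B) = 15 + B + K (c(K, B) = (B + K) + 15 = 15 + B + K)
(-440 + u(-11))*(b(-22, -17) + c(6, -18)) = (-440 - 11)*(-22 + (15 - 18 + 6)) = -451*(-22 + 3) = -451*(-19) = 8569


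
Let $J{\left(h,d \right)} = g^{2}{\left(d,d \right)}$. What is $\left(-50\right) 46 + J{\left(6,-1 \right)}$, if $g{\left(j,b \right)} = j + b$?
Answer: $-2296$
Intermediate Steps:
$g{\left(j,b \right)} = b + j$
$J{\left(h,d \right)} = 4 d^{2}$ ($J{\left(h,d \right)} = \left(d + d\right)^{2} = \left(2 d\right)^{2} = 4 d^{2}$)
$\left(-50\right) 46 + J{\left(6,-1 \right)} = \left(-50\right) 46 + 4 \left(-1\right)^{2} = -2300 + 4 \cdot 1 = -2300 + 4 = -2296$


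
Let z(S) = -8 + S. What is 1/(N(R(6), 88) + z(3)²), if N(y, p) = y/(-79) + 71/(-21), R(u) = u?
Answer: 1659/35740 ≈ 0.046419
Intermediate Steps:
N(y, p) = -71/21 - y/79 (N(y, p) = y*(-1/79) + 71*(-1/21) = -y/79 - 71/21 = -71/21 - y/79)
1/(N(R(6), 88) + z(3)²) = 1/((-71/21 - 1/79*6) + (-8 + 3)²) = 1/((-71/21 - 6/79) + (-5)²) = 1/(-5735/1659 + 25) = 1/(35740/1659) = 1659/35740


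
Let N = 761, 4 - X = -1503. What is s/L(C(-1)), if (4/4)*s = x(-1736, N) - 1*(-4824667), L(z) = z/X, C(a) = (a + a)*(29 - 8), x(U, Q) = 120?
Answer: -7270954009/42 ≈ -1.7312e+8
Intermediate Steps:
X = 1507 (X = 4 - 1*(-1503) = 4 + 1503 = 1507)
C(a) = 42*a (C(a) = (2*a)*21 = 42*a)
L(z) = z/1507
s = 4824787 (s = 120 - 1*(-4824667) = 120 + 4824667 = 4824787)
s/L(C(-1)) = 4824787/(((42*(-1))/1507)) = 4824787/(((1/1507)*(-42))) = 4824787/(-42/1507) = 4824787*(-1507/42) = -7270954009/42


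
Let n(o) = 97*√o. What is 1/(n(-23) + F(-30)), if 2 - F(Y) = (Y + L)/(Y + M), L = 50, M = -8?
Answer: 912/78125231 - 35017*I*√23/78125231 ≈ 1.1674e-5 - 0.0021496*I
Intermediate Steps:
F(Y) = 2 - (50 + Y)/(-8 + Y) (F(Y) = 2 - (Y + 50)/(Y - 8) = 2 - (50 + Y)/(-8 + Y))
1/(n(-23) + F(-30)) = 1/(97*√(-23) + (-66 - 30)/(-8 - 30)) = 1/(97*(I*√23) - 96/(-38)) = 1/(97*I*√23 - 1/38*(-96)) = 1/(97*I*√23 + 48/19) = 1/(48/19 + 97*I*√23)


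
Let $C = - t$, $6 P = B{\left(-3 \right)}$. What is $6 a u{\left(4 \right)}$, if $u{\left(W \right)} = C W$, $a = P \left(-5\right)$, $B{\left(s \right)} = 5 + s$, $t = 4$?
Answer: $160$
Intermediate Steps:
$P = \frac{1}{3}$ ($P = \frac{5 - 3}{6} = \frac{1}{6} \cdot 2 = \frac{1}{3} \approx 0.33333$)
$C = -4$ ($C = \left(-1\right) 4 = -4$)
$a = - \frac{5}{3}$ ($a = \frac{1}{3} \left(-5\right) = - \frac{5}{3} \approx -1.6667$)
$u{\left(W \right)} = - 4 W$
$6 a u{\left(4 \right)} = 6 \left(- \frac{5}{3}\right) \left(\left(-4\right) 4\right) = \left(-10\right) \left(-16\right) = 160$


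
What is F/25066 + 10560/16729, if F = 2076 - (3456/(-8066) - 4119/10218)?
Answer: 4113230800906205/5760071602891372 ≈ 0.71409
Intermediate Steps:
F = 28528185125/13736398 (F = 2076 - (3456*(-1/8066) - 4119*1/10218) = 2076 - (-1728/4033 - 1373/3406) = 2076 - 1*(-11422877/13736398) = 2076 + 11422877/13736398 = 28528185125/13736398 ≈ 2076.8)
F/25066 + 10560/16729 = (28528185125/13736398)/25066 + 10560/16729 = (28528185125/13736398)*(1/25066) + 10560*(1/16729) = 28528185125/344316552268 + 10560/16729 = 4113230800906205/5760071602891372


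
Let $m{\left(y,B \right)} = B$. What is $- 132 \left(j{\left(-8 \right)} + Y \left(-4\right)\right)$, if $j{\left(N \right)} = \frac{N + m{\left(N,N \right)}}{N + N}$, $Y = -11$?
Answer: $-5940$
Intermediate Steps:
$j{\left(N \right)} = 1$ ($j{\left(N \right)} = \frac{N + N}{N + N} = \frac{2 N}{2 N} = 2 N \frac{1}{2 N} = 1$)
$- 132 \left(j{\left(-8 \right)} + Y \left(-4\right)\right) = - 132 \left(1 - -44\right) = - 132 \left(1 + 44\right) = \left(-132\right) 45 = -5940$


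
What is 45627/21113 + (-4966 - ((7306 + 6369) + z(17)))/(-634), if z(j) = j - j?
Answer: 422494951/13385642 ≈ 31.563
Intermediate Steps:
z(j) = 0
45627/21113 + (-4966 - ((7306 + 6369) + z(17)))/(-634) = 45627/21113 + (-4966 - ((7306 + 6369) + 0))/(-634) = 45627*(1/21113) + (-4966 - (13675 + 0))*(-1/634) = 45627/21113 + (-4966 - 1*13675)*(-1/634) = 45627/21113 + (-4966 - 13675)*(-1/634) = 45627/21113 - 18641*(-1/634) = 45627/21113 + 18641/634 = 422494951/13385642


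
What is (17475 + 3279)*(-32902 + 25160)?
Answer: -160677468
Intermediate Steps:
(17475 + 3279)*(-32902 + 25160) = 20754*(-7742) = -160677468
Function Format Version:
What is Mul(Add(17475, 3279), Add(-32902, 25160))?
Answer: -160677468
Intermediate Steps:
Mul(Add(17475, 3279), Add(-32902, 25160)) = Mul(20754, -7742) = -160677468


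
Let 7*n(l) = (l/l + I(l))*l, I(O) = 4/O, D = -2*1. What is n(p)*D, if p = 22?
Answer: -52/7 ≈ -7.4286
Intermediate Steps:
D = -2
n(l) = l*(1 + 4/l)/7 (n(l) = ((l/l + 4/l)*l)/7 = ((1 + 4/l)*l)/7 = (l*(1 + 4/l))/7 = l*(1 + 4/l)/7)
n(p)*D = (4/7 + (1/7)*22)*(-2) = (4/7 + 22/7)*(-2) = (26/7)*(-2) = -52/7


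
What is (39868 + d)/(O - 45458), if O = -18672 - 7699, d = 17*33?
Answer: -40429/71829 ≈ -0.56285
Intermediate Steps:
d = 561
O = -26371
(39868 + d)/(O - 45458) = (39868 + 561)/(-26371 - 45458) = 40429/(-71829) = 40429*(-1/71829) = -40429/71829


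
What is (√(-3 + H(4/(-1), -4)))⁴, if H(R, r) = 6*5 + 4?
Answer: 961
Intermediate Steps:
H(R, r) = 34 (H(R, r) = 30 + 4 = 34)
(√(-3 + H(4/(-1), -4)))⁴ = (√(-3 + 34))⁴ = (√31)⁴ = 961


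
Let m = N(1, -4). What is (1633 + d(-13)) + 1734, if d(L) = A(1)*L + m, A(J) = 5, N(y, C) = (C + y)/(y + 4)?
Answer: 16507/5 ≈ 3301.4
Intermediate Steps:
N(y, C) = (C + y)/(4 + y)
m = -3/5 (m = (-4 + 1)/(4 + 1) = -3/5 ≈ -0.60000)
d(L) = -3/5 + 5*L (d(L) = 5*L - 3/5 = -3/5 + 5*L)
(1633 + d(-13)) + 1734 = (1633 + (-3/5 + 5*(-13))) + 1734 = (1633 + (-3/5 - 65)) + 1734 = (1633 - 328/5) + 1734 = 7837/5 + 1734 = 16507/5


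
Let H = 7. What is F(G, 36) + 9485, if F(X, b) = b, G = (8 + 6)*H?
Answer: 9521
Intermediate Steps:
G = 98 (G = (8 + 6)*7 = 14*7 = 98)
F(G, 36) + 9485 = 36 + 9485 = 9521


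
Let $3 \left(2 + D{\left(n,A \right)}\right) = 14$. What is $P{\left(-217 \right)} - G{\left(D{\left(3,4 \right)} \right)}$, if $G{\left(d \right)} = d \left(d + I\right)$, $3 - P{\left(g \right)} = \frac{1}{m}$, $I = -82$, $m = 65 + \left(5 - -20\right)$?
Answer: $\frac{19309}{90} \approx 214.54$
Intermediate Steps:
$D{\left(n,A \right)} = \frac{8}{3}$ ($D{\left(n,A \right)} = -2 + \frac{1}{3} \cdot 14 = -2 + \frac{14}{3} = \frac{8}{3}$)
$m = 90$ ($m = 65 + \left(5 + 20\right) = 65 + 25 = 90$)
$P{\left(g \right)} = \frac{269}{90}$ ($P{\left(g \right)} = 3 - \frac{1}{90} = \frac{269}{90}$)
$G{\left(d \right)} = d \left(-82 + d\right)$ ($G{\left(d \right)} = d \left(d - 82\right) = d \left(-82 + d\right)$)
$P{\left(-217 \right)} - G{\left(D{\left(3,4 \right)} \right)} = \frac{269}{90} - \frac{8 \left(-82 + \frac{8}{3}\right)}{3} = \frac{269}{90} - \frac{8}{3} \left(- \frac{238}{3}\right) = \frac{269}{90} - - \frac{1904}{9} = \frac{269}{90} + \frac{1904}{9} = \frac{19309}{90}$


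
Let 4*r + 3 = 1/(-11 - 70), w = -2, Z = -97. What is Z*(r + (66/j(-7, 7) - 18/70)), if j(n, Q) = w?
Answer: 9352643/2835 ≈ 3299.0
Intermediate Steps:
j(n, Q) = -2
r = -61/81 (r = -¾ + 1/(4*(-11 - 70)) = -¾ + (¼)/(-81) = -¾ + (¼)*(-1/81) = -¾ - 1/324 = -61/81 ≈ -0.75309)
Z*(r + (66/j(-7, 7) - 18/70)) = -97*(-61/81 + (66/(-2) - 18/70)) = -97*(-61/81 + (66*(-½) - 18*1/70)) = -97*(-61/81 + (-33 - 9/35)) = -97*(-61/81 - 1164/35) = -97*(-96419/2835) = 9352643/2835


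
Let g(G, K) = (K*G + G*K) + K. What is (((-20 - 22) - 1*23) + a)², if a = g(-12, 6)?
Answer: 41209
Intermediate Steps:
g(G, K) = K + 2*G*K (g(G, K) = (G*K + G*K) + K = 2*G*K + K = K + 2*G*K)
a = -138 (a = 6*(1 + 2*(-12)) = 6*(1 - 24) = 6*(-23) = -138)
(((-20 - 22) - 1*23) + a)² = (((-20 - 22) - 1*23) - 138)² = ((-42 - 23) - 138)² = (-65 - 138)² = (-203)² = 41209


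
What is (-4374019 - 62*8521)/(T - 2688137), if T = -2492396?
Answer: 4902321/5180533 ≈ 0.94630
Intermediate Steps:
(-4374019 - 62*8521)/(T - 2688137) = (-4374019 - 62*8521)/(-2492396 - 2688137) = (-4374019 - 528302)/(-5180533) = -4902321*(-1/5180533) = 4902321/5180533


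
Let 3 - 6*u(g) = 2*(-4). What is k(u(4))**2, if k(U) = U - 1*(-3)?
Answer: 841/36 ≈ 23.361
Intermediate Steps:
u(g) = 11/6 (u(g) = 1/2 - (-4)/3 = 1/2 - 1/6*(-8) = 1/2 + 4/3 = 11/6)
k(U) = 3 + U (k(U) = U + 3 = 3 + U)
k(u(4))**2 = (3 + 11/6)**2 = (29/6)**2 = 841/36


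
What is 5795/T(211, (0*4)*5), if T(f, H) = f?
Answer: 5795/211 ≈ 27.464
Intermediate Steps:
5795/T(211, (0*4)*5) = 5795/211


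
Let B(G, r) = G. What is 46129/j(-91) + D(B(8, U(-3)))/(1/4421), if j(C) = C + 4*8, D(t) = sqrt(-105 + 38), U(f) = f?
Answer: -46129/59 + 4421*I*sqrt(67) ≈ -781.85 + 36187.0*I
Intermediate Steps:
D(t) = I*sqrt(67) (D(t) = sqrt(-67) = I*sqrt(67))
j(C) = 32 + C (j(C) = C + 32 = 32 + C)
46129/j(-91) + D(B(8, U(-3)))/(1/4421) = 46129/(32 - 91) + (I*sqrt(67))/(1/4421) = 46129/(-59) + (I*sqrt(67))/(1/4421) = 46129*(-1/59) + (I*sqrt(67))*4421 = -46129/59 + 4421*I*sqrt(67)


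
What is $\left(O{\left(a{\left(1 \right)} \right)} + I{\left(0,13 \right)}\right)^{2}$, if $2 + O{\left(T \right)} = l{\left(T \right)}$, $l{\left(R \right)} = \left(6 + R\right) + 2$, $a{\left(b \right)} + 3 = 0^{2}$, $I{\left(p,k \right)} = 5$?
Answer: $64$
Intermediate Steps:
$a{\left(b \right)} = -3$ ($a{\left(b \right)} = -3 + 0^{2} = -3 + 0 = -3$)
$l{\left(R \right)} = 8 + R$
$O{\left(T \right)} = 6 + T$ ($O{\left(T \right)} = -2 + \left(8 + T\right) = 6 + T$)
$\left(O{\left(a{\left(1 \right)} \right)} + I{\left(0,13 \right)}\right)^{2} = \left(\left(6 - 3\right) + 5\right)^{2} = \left(3 + 5\right)^{2} = 8^{2} = 64$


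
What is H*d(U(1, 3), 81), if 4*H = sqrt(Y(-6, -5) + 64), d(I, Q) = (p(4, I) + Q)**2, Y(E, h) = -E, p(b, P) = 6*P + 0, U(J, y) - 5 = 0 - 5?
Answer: 6561*sqrt(70)/4 ≈ 13723.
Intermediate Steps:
U(J, y) = 0 (U(J, y) = 5 + (0 - 5) = 5 - 5 = 0)
p(b, P) = 6*P
d(I, Q) = (Q + 6*I)**2 (d(I, Q) = (6*I + Q)**2 = (Q + 6*I)**2)
H = sqrt(70)/4 (H = sqrt(-1*(-6) + 64)/4 = sqrt(6 + 64)/4 = sqrt(70)/4 ≈ 2.0917)
H*d(U(1, 3), 81) = (sqrt(70)/4)*(81 + 6*0)**2 = (sqrt(70)/4)*(81 + 0)**2 = (sqrt(70)/4)*81**2 = (sqrt(70)/4)*6561 = 6561*sqrt(70)/4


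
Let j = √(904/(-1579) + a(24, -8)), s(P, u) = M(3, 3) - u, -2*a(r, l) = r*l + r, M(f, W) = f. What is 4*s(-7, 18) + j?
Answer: -60 + 2*√52001207/1579 ≈ -50.866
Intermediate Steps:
a(r, l) = -r/2 - l*r/2 (a(r, l) = -(r*l + r)/2 = -(l*r + r)/2 = -(r + l*r)/2 = -r/2 - l*r/2)
s(P, u) = 3 - u
j = 2*√52001207/1579 (j = √(904/(-1579) - ½*24*(1 - 8)) = √(904*(-1/1579) - ½*24*(-7)) = √(-904/1579 + 84) = √(131732/1579) = 2*√52001207/1579 ≈ 9.1339)
4*s(-7, 18) + j = 4*(3 - 1*18) + 2*√52001207/1579 = 4*(3 - 18) + 2*√52001207/1579 = 4*(-15) + 2*√52001207/1579 = -60 + 2*√52001207/1579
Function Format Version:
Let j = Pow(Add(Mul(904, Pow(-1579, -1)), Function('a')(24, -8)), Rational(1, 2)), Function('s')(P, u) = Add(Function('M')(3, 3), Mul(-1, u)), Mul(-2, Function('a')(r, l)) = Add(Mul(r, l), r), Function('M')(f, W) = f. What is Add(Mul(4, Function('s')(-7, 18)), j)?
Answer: Add(-60, Mul(Rational(2, 1579), Pow(52001207, Rational(1, 2)))) ≈ -50.866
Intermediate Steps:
Function('a')(r, l) = Add(Mul(Rational(-1, 2), r), Mul(Rational(-1, 2), l, r)) (Function('a')(r, l) = Mul(Rational(-1, 2), Add(Mul(r, l), r)) = Mul(Rational(-1, 2), Add(Mul(l, r), r)) = Mul(Rational(-1, 2), Add(r, Mul(l, r))) = Add(Mul(Rational(-1, 2), r), Mul(Rational(-1, 2), l, r)))
Function('s')(P, u) = Add(3, Mul(-1, u))
j = Mul(Rational(2, 1579), Pow(52001207, Rational(1, 2))) (j = Pow(Add(Mul(904, Pow(-1579, -1)), Mul(Rational(-1, 2), 24, Add(1, -8))), Rational(1, 2)) = Pow(Add(Mul(904, Rational(-1, 1579)), Mul(Rational(-1, 2), 24, -7)), Rational(1, 2)) = Pow(Add(Rational(-904, 1579), 84), Rational(1, 2)) = Pow(Rational(131732, 1579), Rational(1, 2)) = Mul(Rational(2, 1579), Pow(52001207, Rational(1, 2))) ≈ 9.1339)
Add(Mul(4, Function('s')(-7, 18)), j) = Add(Mul(4, Add(3, Mul(-1, 18))), Mul(Rational(2, 1579), Pow(52001207, Rational(1, 2)))) = Add(Mul(4, Add(3, -18)), Mul(Rational(2, 1579), Pow(52001207, Rational(1, 2)))) = Add(Mul(4, -15), Mul(Rational(2, 1579), Pow(52001207, Rational(1, 2)))) = Add(-60, Mul(Rational(2, 1579), Pow(52001207, Rational(1, 2))))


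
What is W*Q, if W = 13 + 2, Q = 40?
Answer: 600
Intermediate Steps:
W = 15
W*Q = 15*40 = 600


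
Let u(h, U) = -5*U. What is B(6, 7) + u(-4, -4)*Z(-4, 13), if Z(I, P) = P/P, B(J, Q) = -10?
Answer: 10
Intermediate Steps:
Z(I, P) = 1
B(6, 7) + u(-4, -4)*Z(-4, 13) = -10 - 5*(-4)*1 = -10 + 20*1 = -10 + 20 = 10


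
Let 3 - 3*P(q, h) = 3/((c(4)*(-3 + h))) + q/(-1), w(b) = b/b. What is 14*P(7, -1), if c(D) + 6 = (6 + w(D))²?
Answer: 12061/258 ≈ 46.748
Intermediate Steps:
w(b) = 1
c(D) = 43 (c(D) = -6 + (6 + 1)² = -6 + 7² = -6 + 49 = 43)
P(q, h) = 1 - 1/(-129 + 43*h) + q/3 (P(q, h) = 1 - (3/((43*(-3 + h))) + q/(-1))/3 = 1 - (3/(-129 + 43*h) + q*(-1))/3 = 1 - (3/(-129 + 43*h) - q)/3 = 1 - (-q + 3/(-129 + 43*h))/3 = 1 + (-1/(-129 + 43*h) + q/3) = 1 - 1/(-129 + 43*h) + q/3)
14*P(7, -1) = 14*((-130/43 - 1 - 1*7 + (⅓)*(-1)*7)/(-3 - 1)) = 14*((-130/43 - 1 - 7 - 7/3)/(-4)) = 14*(-¼*(-1723/129)) = 14*(1723/516) = 12061/258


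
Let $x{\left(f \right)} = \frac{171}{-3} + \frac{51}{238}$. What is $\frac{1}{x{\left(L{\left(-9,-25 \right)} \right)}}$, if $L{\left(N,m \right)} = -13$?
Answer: $- \frac{14}{795} \approx -0.01761$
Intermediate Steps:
$x{\left(f \right)} = - \frac{795}{14}$ ($x{\left(f \right)} = 171 \left(- \frac{1}{3}\right) + 51 \cdot \frac{1}{238} = -57 + \frac{3}{14} = - \frac{795}{14}$)
$\frac{1}{x{\left(L{\left(-9,-25 \right)} \right)}} = \frac{1}{- \frac{795}{14}} = - \frac{14}{795}$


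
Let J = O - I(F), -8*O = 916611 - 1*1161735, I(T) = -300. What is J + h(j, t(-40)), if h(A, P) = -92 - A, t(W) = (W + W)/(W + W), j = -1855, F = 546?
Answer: 65407/2 ≈ 32704.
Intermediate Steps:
O = 61281/2 (O = -(916611 - 1*1161735)/8 = -(916611 - 1161735)/8 = -1/8*(-245124) = 61281/2 ≈ 30641.)
t(W) = 1 (t(W) = (2*W)/((2*W)) = (2*W)*(1/(2*W)) = 1)
J = 61881/2 (J = 61281/2 - 1*(-300) = 61281/2 + 300 = 61881/2 ≈ 30941.)
J + h(j, t(-40)) = 61881/2 + (-92 - 1*(-1855)) = 61881/2 + (-92 + 1855) = 61881/2 + 1763 = 65407/2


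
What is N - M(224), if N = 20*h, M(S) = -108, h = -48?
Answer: -852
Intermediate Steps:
N = -960 (N = 20*(-48) = -960)
N - M(224) = -960 - 1*(-108) = -960 + 108 = -852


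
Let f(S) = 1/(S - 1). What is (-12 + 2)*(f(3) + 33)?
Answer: -335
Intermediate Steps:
f(S) = 1/(-1 + S)
(-12 + 2)*(f(3) + 33) = (-12 + 2)*(1/(-1 + 3) + 33) = -10*(1/2 + 33) = -10*67/2 = -335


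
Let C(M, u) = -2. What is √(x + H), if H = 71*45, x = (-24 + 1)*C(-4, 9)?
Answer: √3241 ≈ 56.930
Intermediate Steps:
x = 46 (x = (-24 + 1)*(-2) = -23*(-2) = 46)
H = 3195
√(x + H) = √(46 + 3195) = √3241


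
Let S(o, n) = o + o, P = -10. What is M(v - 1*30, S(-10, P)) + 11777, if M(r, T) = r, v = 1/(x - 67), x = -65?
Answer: 1550603/132 ≈ 11747.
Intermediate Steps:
S(o, n) = 2*o
v = -1/132 (v = 1/(-65 - 67) = 1/(-132) = -1/132 ≈ -0.0075758)
M(v - 1*30, S(-10, P)) + 11777 = (-1/132 - 1*30) + 11777 = (-1/132 - 30) + 11777 = -3961/132 + 11777 = 1550603/132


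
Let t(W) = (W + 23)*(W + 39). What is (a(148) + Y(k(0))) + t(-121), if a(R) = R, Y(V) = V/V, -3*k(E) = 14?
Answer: 8185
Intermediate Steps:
k(E) = -14/3 (k(E) = -1/3*14 = -14/3)
Y(V) = 1
t(W) = (23 + W)*(39 + W)
(a(148) + Y(k(0))) + t(-121) = (148 + 1) + (897 + (-121)**2 + 62*(-121)) = 149 + (897 + 14641 - 7502) = 149 + 8036 = 8185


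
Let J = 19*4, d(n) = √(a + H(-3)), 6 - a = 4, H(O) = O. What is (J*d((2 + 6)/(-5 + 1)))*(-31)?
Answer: -2356*I ≈ -2356.0*I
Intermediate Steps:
a = 2 (a = 6 - 1*4 = 6 - 4 = 2)
d(n) = I (d(n) = √(2 - 3) = √(-1) = I)
J = 76
(J*d((2 + 6)/(-5 + 1)))*(-31) = (76*I)*(-31) = -2356*I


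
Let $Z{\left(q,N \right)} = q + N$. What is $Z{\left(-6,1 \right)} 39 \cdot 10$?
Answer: $-1950$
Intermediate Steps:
$Z{\left(q,N \right)} = N + q$
$Z{\left(-6,1 \right)} 39 \cdot 10 = \left(1 - 6\right) 39 \cdot 10 = \left(-5\right) 39 \cdot 10 = \left(-195\right) 10 = -1950$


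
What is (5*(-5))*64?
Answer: -1600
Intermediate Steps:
(5*(-5))*64 = -25*64 = -1600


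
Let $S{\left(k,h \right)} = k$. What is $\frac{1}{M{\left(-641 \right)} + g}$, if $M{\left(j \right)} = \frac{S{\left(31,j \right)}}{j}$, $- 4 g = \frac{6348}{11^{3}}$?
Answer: $- \frac{853171}{1058528} \approx -0.806$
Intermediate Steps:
$g = - \frac{1587}{1331}$ ($g = - \frac{6348 \frac{1}{11^{3}}}{4} = - \frac{6348 \cdot \frac{1}{1331}}{4} = \left(- \frac{1}{4}\right) \frac{6348}{1331} = - \frac{1587}{1331} \approx -1.1923$)
$M{\left(j \right)} = \frac{31}{j}$
$\frac{1}{M{\left(-641 \right)} + g} = \frac{1}{\frac{31}{-641} - \frac{1587}{1331}} = \frac{1}{31 \left(- \frac{1}{641}\right) - \frac{1587}{1331}} = \frac{1}{- \frac{31}{641} - \frac{1587}{1331}} = \frac{1}{- \frac{1058528}{853171}} = - \frac{853171}{1058528}$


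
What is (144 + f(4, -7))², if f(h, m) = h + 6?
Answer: 23716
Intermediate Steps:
f(h, m) = 6 + h
(144 + f(4, -7))² = (144 + (6 + 4))² = (144 + 10)² = 154² = 23716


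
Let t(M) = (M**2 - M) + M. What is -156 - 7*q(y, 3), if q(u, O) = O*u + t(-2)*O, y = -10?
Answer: -30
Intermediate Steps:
t(M) = M**2
q(u, O) = 4*O + O*u (q(u, O) = O*u + (-2)**2*O = O*u + 4*O = 4*O + O*u)
-156 - 7*q(y, 3) = -156 - 21*(4 - 10) = -156 - 21*(-6) = -156 - 7*(-18) = -156 + 126 = -30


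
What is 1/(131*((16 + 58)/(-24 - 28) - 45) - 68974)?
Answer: -26/1951441 ≈ -1.3323e-5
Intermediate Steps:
1/(131*((16 + 58)/(-24 - 28) - 45) - 68974) = 1/(131*(74/(-52) - 45) - 68974) = 1/(131*(74*(-1/52) - 45) - 68974) = 1/(131*(-37/26 - 45) - 68974) = 1/(131*(-1207/26) - 68974) = 1/(-158117/26 - 68974) = 1/(-1951441/26) = -26/1951441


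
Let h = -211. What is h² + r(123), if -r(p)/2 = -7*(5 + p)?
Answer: 46313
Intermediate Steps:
r(p) = 70 + 14*p (r(p) = -(-14)*(5 + p) = -2*(-35 - 7*p) = 70 + 14*p)
h² + r(123) = (-211)² + (70 + 14*123) = 44521 + (70 + 1722) = 44521 + 1792 = 46313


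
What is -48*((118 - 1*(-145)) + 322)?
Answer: -28080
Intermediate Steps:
-48*((118 - 1*(-145)) + 322) = -48*((118 + 145) + 322) = -48*(263 + 322) = -48*585 = -28080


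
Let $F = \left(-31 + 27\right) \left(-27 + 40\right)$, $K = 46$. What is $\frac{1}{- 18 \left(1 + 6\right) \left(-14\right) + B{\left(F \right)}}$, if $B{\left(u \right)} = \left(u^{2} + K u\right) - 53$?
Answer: $\frac{1}{2023} \approx 0.00049432$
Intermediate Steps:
$F = -52$ ($F = \left(-4\right) 13 = -52$)
$B{\left(u \right)} = -53 + u^{2} + 46 u$ ($B{\left(u \right)} = \left(u^{2} + 46 u\right) - 53 = -53 + u^{2} + 46 u$)
$\frac{1}{- 18 \left(1 + 6\right) \left(-14\right) + B{\left(F \right)}} = \frac{1}{- 18 \left(1 + 6\right) \left(-14\right) + \left(-53 + \left(-52\right)^{2} + 46 \left(-52\right)\right)} = \frac{1}{\left(-18\right) 7 \left(-14\right) - -259} = \frac{1}{\left(-126\right) \left(-14\right) + 259} = \frac{1}{1764 + 259} = \frac{1}{2023}$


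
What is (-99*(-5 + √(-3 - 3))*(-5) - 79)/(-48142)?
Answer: 1277/24071 - 495*I*√6/48142 ≈ 0.053051 - 0.025186*I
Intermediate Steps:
(-99*(-5 + √(-3 - 3))*(-5) - 79)/(-48142) = (-99*(-5 + √(-6))*(-5) - 79)*(-1/48142) = (-99*(-5 + I*√6)*(-5) - 79)*(-1/48142) = (-99*(25 - 5*I*√6) - 79)*(-1/48142) = ((-2475 + 495*I*√6) - 79)*(-1/48142) = (-2554 + 495*I*√6)*(-1/48142) = 1277/24071 - 495*I*√6/48142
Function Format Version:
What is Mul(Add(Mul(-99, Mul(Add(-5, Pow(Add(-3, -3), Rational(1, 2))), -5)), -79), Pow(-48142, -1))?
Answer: Add(Rational(1277, 24071), Mul(Rational(-495, 48142), I, Pow(6, Rational(1, 2)))) ≈ Add(0.053051, Mul(-0.025186, I))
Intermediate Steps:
Mul(Add(Mul(-99, Mul(Add(-5, Pow(Add(-3, -3), Rational(1, 2))), -5)), -79), Pow(-48142, -1)) = Mul(Add(Mul(-99, Mul(Add(-5, Pow(-6, Rational(1, 2))), -5)), -79), Rational(-1, 48142)) = Mul(Add(Mul(-99, Mul(Add(-5, Mul(I, Pow(6, Rational(1, 2)))), -5)), -79), Rational(-1, 48142)) = Mul(Add(Mul(-99, Add(25, Mul(-5, I, Pow(6, Rational(1, 2))))), -79), Rational(-1, 48142)) = Mul(Add(Add(-2475, Mul(495, I, Pow(6, Rational(1, 2)))), -79), Rational(-1, 48142)) = Mul(Add(-2554, Mul(495, I, Pow(6, Rational(1, 2)))), Rational(-1, 48142)) = Add(Rational(1277, 24071), Mul(Rational(-495, 48142), I, Pow(6, Rational(1, 2))))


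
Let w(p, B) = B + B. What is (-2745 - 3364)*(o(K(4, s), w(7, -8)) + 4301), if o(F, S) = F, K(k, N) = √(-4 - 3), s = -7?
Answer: -26274809 - 6109*I*√7 ≈ -2.6275e+7 - 16163.0*I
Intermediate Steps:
K(k, N) = I*√7 (K(k, N) = √(-7) = I*√7)
w(p, B) = 2*B
(-2745 - 3364)*(o(K(4, s), w(7, -8)) + 4301) = (-2745 - 3364)*(I*√7 + 4301) = -6109*(4301 + I*√7) = -26274809 - 6109*I*√7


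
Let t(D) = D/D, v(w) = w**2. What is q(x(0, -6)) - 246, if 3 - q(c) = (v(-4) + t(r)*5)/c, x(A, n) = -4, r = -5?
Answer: -951/4 ≈ -237.75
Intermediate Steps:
t(D) = 1
q(c) = 3 - 21/c (q(c) = 3 - ((-4)**2 + 1*5)/c = 3 - (16 + 5)/c = 3 - 21/c)
q(x(0, -6)) - 246 = (3 - 21/(-4)) - 246 = (3 - 21*(-1/4)) - 246 = (3 + 21/4) - 246 = 33/4 - 246 = -951/4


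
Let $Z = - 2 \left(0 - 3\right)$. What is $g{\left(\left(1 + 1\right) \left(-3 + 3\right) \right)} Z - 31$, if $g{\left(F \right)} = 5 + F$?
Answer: $-1$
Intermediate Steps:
$Z = 6$ ($Z = \left(-2\right) \left(-3\right) = 6$)
$g{\left(\left(1 + 1\right) \left(-3 + 3\right) \right)} Z - 31 = \left(5 + \left(1 + 1\right) \left(-3 + 3\right)\right) 6 - 31 = \left(5 + 2 \cdot 0\right) 6 - 31 = \left(5 + 0\right) 6 - 31 = 5 \cdot 6 - 31 = 30 - 31 = -1$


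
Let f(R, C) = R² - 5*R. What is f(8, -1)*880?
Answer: 21120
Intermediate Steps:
f(8, -1)*880 = (8*(-5 + 8))*880 = (8*3)*880 = 24*880 = 21120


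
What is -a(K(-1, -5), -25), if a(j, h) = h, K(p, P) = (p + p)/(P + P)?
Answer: 25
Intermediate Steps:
K(p, P) = p/P (K(p, P) = (2*p)/((2*P)) = (2*p)*(1/(2*P)) = p/P)
-a(K(-1, -5), -25) = -1*(-25) = 25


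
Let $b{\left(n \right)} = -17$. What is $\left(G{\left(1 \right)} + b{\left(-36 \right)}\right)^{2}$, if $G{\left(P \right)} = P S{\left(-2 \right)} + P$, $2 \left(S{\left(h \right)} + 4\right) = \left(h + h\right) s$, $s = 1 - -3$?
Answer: $784$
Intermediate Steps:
$s = 4$ ($s = 1 + 3 = 4$)
$S{\left(h \right)} = -4 + 4 h$ ($S{\left(h \right)} = -4 + \frac{\left(h + h\right) 4}{2} = -4 + \frac{2 h 4}{2} = -4 + \frac{8 h}{2} = -4 + 4 h$)
$G{\left(P \right)} = - 11 P$ ($G{\left(P \right)} = P \left(-4 + 4 \left(-2\right)\right) + P = P \left(-4 - 8\right) + P = P \left(-12\right) + P = - 12 P + P = - 11 P$)
$\left(G{\left(1 \right)} + b{\left(-36 \right)}\right)^{2} = \left(\left(-11\right) 1 - 17\right)^{2} = \left(-11 - 17\right)^{2} = \left(-28\right)^{2} = 784$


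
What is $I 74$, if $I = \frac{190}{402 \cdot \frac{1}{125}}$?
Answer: $\frac{878750}{201} \approx 4371.9$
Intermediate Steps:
$I = \frac{11875}{201}$ ($I = \frac{190}{402 \cdot \frac{1}{125}} = \frac{190}{\frac{402}{125}} = 190 \cdot \frac{125}{402} = \frac{11875}{201} \approx 59.08$)
$I 74 = \frac{11875}{201} \cdot 74 = \frac{878750}{201}$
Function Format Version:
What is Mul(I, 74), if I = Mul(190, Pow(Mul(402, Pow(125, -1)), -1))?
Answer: Rational(878750, 201) ≈ 4371.9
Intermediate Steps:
I = Rational(11875, 201) (I = Mul(190, Pow(Mul(402, Rational(1, 125)), -1)) = Mul(190, Pow(Rational(402, 125), -1)) = Mul(190, Rational(125, 402)) = Rational(11875, 201) ≈ 59.080)
Mul(I, 74) = Mul(Rational(11875, 201), 74) = Rational(878750, 201)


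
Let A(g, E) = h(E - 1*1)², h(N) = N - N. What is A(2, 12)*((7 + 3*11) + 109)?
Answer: 0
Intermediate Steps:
h(N) = 0
A(g, E) = 0 (A(g, E) = 0² = 0)
A(2, 12)*((7 + 3*11) + 109) = 0*((7 + 3*11) + 109) = 0*((7 + 33) + 109) = 0*(40 + 109) = 0*149 = 0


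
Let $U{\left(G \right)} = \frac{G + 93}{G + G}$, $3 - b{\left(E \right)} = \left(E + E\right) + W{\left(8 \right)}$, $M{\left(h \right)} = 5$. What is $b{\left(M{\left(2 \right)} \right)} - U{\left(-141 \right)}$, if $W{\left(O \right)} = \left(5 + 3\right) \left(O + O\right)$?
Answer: $- \frac{6353}{47} \approx -135.17$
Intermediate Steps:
$W{\left(O \right)} = 16 O$ ($W{\left(O \right)} = 8 \cdot 2 O = 16 O$)
$b{\left(E \right)} = -125 - 2 E$ ($b{\left(E \right)} = 3 - \left(\left(E + E\right) + 16 \cdot 8\right) = 3 - \left(2 E + 128\right) = 3 - \left(128 + 2 E\right) = -125 - 2 E$)
$U{\left(G \right)} = \frac{93 + G}{2 G}$
$b{\left(M{\left(2 \right)} \right)} - U{\left(-141 \right)} = \left(-125 - 10\right) - \frac{93 - 141}{2 \left(-141\right)} = \left(-125 - 10\right) - \frac{1}{2} \left(- \frac{1}{141}\right) \left(-48\right) = -135 - \frac{8}{47} = - \frac{6353}{47}$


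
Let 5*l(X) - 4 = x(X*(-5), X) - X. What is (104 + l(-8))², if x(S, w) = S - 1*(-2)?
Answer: 329476/25 ≈ 13179.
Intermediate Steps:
x(S, w) = 2 + S (x(S, w) = S + 2 = 2 + S)
l(X) = 6/5 - 6*X/5 (l(X) = ⅘ + ((2 + X*(-5)) - X)/5 = ⅘ + ((2 - 5*X) - X)/5 = ⅘ + (2 - 6*X)/5 = ⅘ + (⅖ - 6*X/5) = 6/5 - 6*X/5)
(104 + l(-8))² = (104 + (6/5 - 6/5*(-8)))² = (104 + (6/5 + 48/5))² = (104 + 54/5)² = (574/5)² = 329476/25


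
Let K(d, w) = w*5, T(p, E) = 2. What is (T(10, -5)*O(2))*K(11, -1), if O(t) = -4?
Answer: 40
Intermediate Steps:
K(d, w) = 5*w
(T(10, -5)*O(2))*K(11, -1) = (2*(-4))*(5*(-1)) = -8*(-5) = 40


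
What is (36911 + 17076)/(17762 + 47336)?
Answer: 53987/65098 ≈ 0.82932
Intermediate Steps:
(36911 + 17076)/(17762 + 47336) = 53987/65098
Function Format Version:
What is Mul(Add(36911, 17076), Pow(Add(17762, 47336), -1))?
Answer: Rational(53987, 65098) ≈ 0.82932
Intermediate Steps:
Mul(Add(36911, 17076), Pow(Add(17762, 47336), -1)) = Mul(53987, Pow(65098, -1)) = Mul(53987, Rational(1, 65098)) = Rational(53987, 65098)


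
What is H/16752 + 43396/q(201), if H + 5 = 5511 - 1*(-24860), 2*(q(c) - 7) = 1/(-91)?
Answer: 1160939983/187064 ≈ 6206.1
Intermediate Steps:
q(c) = 1273/182 (q(c) = 7 + (½)/(-91) = 7 + (½)*(-1/91) = 7 - 1/182 = 1273/182)
H = 30366 (H = -5 + (5511 - 1*(-24860)) = -5 + (5511 + 24860) = -5 + 30371 = 30366)
H/16752 + 43396/q(201) = 30366/16752 + 43396/(1273/182) = 30366*(1/16752) + 43396*(182/1273) = 5061/2792 + 415688/67 = 1160939983/187064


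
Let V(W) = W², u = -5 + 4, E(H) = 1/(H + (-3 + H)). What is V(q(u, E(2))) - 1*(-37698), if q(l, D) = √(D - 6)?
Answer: 37693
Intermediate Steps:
E(H) = 1/(-3 + 2*H)
u = -1
q(l, D) = √(-6 + D)
V(q(u, E(2))) - 1*(-37698) = (√(-6 + 1/(-3 + 2*2)))² - 1*(-37698) = (√(-6 + 1/(-3 + 4)))² + 37698 = (√(-6 + 1/1))² + 37698 = (√(-6 + 1))² + 37698 = (√(-5))² + 37698 = (I*√5)² + 37698 = -5 + 37698 = 37693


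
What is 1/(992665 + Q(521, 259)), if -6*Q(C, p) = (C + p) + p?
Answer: 6/5954951 ≈ 1.0076e-6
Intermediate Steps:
Q(C, p) = -p/3 - C/6 (Q(C, p) = -((C + p) + p)/6 = -(C + 2*p)/6 = -p/3 - C/6)
1/(992665 + Q(521, 259)) = 1/(992665 + (-1/3*259 - 1/6*521)) = 1/(992665 + (-259/3 - 521/6)) = 1/(992665 - 1039/6) = 1/(5954951/6) = 6/5954951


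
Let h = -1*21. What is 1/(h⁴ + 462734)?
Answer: 1/657215 ≈ 1.5216e-6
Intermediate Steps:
h = -21
1/(h⁴ + 462734) = 1/((-21)⁴ + 462734) = 1/(194481 + 462734) = 1/657215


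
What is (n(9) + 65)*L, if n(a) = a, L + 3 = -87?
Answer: -6660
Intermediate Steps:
L = -90 (L = -3 - 87 = -90)
(n(9) + 65)*L = (9 + 65)*(-90) = 74*(-90) = -6660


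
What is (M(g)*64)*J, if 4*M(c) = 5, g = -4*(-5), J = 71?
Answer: 5680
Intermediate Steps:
g = 20
M(c) = 5/4 (M(c) = (¼)*5 = 5/4)
(M(g)*64)*J = ((5/4)*64)*71 = 80*71 = 5680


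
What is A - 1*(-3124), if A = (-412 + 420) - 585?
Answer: 2547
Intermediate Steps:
A = -577 (A = 8 - 585 = -577)
A - 1*(-3124) = -577 - 1*(-3124) = -577 + 3124 = 2547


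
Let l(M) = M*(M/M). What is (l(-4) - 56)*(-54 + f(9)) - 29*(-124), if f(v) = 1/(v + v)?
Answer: 20498/3 ≈ 6832.7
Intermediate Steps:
l(M) = M (l(M) = M*1 = M)
f(v) = 1/(2*v)
(l(-4) - 56)*(-54 + f(9)) - 29*(-124) = (-4 - 56)*(-54 + (½)/9) - 29*(-124) = -60*(-54 + (½)*(⅑)) + 3596 = -60*(-54 + 1/18) + 3596 = -60*(-971/18) + 3596 = 9710/3 + 3596 = 20498/3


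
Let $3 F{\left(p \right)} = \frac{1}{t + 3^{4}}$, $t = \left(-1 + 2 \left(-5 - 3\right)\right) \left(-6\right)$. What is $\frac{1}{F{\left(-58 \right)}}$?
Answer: $549$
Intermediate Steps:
$t = 102$ ($t = \left(-1 + 2 \left(-8\right)\right) \left(-6\right) = \left(-1 - 16\right) \left(-6\right) = \left(-17\right) \left(-6\right) = 102$)
$F{\left(p \right)} = \frac{1}{549}$ ($F{\left(p \right)} = \frac{1}{3 \left(102 + 3^{4}\right)} = \frac{1}{3 \left(102 + 81\right)} = \frac{1}{3 \cdot 183} = \frac{1}{3} \cdot \frac{1}{183} = \frac{1}{549}$)
$\frac{1}{F{\left(-58 \right)}} = \frac{1}{\frac{1}{549}} = 549$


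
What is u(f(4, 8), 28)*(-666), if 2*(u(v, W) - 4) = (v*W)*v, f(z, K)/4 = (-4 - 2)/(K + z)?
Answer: -39960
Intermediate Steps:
f(z, K) = -24/(K + z) (f(z, K) = 4*((-4 - 2)/(K + z)) = 4*(-6/(K + z)) = -24/(K + z))
u(v, W) = 4 + W*v**2/2 (u(v, W) = 4 + ((v*W)*v)/2 = 4 + ((W*v)*v)/2 = 4 + (W*v**2)/2 = 4 + W*v**2/2)
u(f(4, 8), 28)*(-666) = (4 + (1/2)*28*(-24/(8 + 4))**2)*(-666) = (4 + (1/2)*28*(-24/12)**2)*(-666) = (4 + (1/2)*28*(-24*1/12)**2)*(-666) = (4 + (1/2)*28*(-2)**2)*(-666) = (4 + (1/2)*28*4)*(-666) = (4 + 56)*(-666) = 60*(-666) = -39960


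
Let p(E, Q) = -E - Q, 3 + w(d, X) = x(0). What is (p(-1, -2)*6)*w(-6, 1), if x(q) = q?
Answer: -54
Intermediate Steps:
w(d, X) = -3 (w(d, X) = -3 + 0 = -3)
(p(-1, -2)*6)*w(-6, 1) = ((-1*(-1) - 1*(-2))*6)*(-3) = ((1 + 2)*6)*(-3) = (3*6)*(-3) = 18*(-3) = -54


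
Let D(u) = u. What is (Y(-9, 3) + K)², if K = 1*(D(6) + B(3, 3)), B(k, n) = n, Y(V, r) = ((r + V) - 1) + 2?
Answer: 16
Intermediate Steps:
Y(V, r) = 1 + V + r (Y(V, r) = ((V + r) - 1) + 2 = (-1 + V + r) + 2 = 1 + V + r)
K = 9 (K = 1*(6 + 3) = 1*9 = 9)
(Y(-9, 3) + K)² = ((1 - 9 + 3) + 9)² = (-5 + 9)² = 4² = 16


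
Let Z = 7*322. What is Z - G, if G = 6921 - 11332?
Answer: 6665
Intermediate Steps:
Z = 2254
G = -4411
Z - G = 2254 - 1*(-4411) = 2254 + 4411 = 6665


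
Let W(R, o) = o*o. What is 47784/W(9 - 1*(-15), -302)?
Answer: 11946/22801 ≈ 0.52392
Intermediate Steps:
W(R, o) = o**2
47784/W(9 - 1*(-15), -302) = 47784/((-302)**2) = 47784/91204 = 47784*(1/91204) = 11946/22801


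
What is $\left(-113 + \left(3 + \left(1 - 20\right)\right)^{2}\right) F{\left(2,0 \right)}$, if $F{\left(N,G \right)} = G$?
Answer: $0$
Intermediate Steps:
$\left(-113 + \left(3 + \left(1 - 20\right)\right)^{2}\right) F{\left(2,0 \right)} = \left(-113 + \left(3 + \left(1 - 20\right)\right)^{2}\right) 0 = \left(-113 + \left(3 - 19\right)^{2}\right) 0 = \left(-113 + \left(-16\right)^{2}\right) 0 = \left(-113 + 256\right) 0 = 143 \cdot 0 = 0$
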